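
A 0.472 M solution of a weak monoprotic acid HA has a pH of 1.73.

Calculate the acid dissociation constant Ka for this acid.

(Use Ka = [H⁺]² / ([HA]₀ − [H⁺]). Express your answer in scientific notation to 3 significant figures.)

[H⁺] = 10^(−pH) = 10^(−1.73) = 1.862e-02 M. For HA ⇌ H⁺ + A⁻, Ka = [H⁺][A⁻]/[HA] = [H⁺]² / ([HA]₀ − [H⁺]) = (1.862e-02)² / (0.472 − 1.862e-02) = 7.65e-04.

K_a = 7.65e-04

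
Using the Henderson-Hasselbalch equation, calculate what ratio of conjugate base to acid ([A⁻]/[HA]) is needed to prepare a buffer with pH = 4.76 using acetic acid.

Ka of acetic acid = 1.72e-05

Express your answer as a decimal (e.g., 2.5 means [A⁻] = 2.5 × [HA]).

pKa = -log(1.72e-05) = 4.7645. pH = pKa + log([A⁻]/[HA]), so log([A⁻]/[HA]) = pH − pKa = 4.76 − 4.7645 = -0.0045. [A⁻]/[HA] = 10^(-0.0045) = 0.990

[A⁻]/[HA] = 0.990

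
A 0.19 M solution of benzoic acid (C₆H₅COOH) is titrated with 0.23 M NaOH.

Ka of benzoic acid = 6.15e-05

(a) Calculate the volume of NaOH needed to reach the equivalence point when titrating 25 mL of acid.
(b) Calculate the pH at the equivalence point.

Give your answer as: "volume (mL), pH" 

moles acid = 0.19 × 25/1000 = 0.00475 mol; V_base = moles/0.23 × 1000 = 20.7 mL. At equivalence only the conjugate base is present: [A⁻] = 0.00475/0.046 = 1.0405e-01 M. Kb = Kw/Ka = 1.63e-10; [OH⁻] = √(Kb × [A⁻]) = 4.1132e-06; pOH = 5.39; pH = 14 - pOH = 8.61.

V = 20.7 mL, pH = 8.61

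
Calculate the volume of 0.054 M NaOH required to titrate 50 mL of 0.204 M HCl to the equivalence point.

At equivalence: moles acid = moles base. moles HCl = 0.204 × 50/1000 = 0.0102 mol. V_base = moles / 0.054 × 1000 = 188.9 mL.

V_{base} = 188.9 mL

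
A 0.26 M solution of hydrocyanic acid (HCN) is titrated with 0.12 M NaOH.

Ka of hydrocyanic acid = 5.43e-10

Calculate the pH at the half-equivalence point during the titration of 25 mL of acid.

At half-equivalence [HA] = [A⁻], so Henderson-Hasselbalch gives pH = pKa = -log(5.43e-10) = 9.27.

pH = pKa = 9.27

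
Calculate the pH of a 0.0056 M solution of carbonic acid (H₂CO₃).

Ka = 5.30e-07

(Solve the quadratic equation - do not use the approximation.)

x² + Ka×x - Ka×C = 0. Using quadratic formula: [H⁺] = 5.4215e-05

pH = 4.27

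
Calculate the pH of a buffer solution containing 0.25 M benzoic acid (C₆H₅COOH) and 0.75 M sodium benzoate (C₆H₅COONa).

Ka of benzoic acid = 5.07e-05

pKa = -log(5.07e-05) = 4.29. pH = pKa + log([A⁻]/[HA]) = 4.29 + log(0.75/0.25)

pH = 4.77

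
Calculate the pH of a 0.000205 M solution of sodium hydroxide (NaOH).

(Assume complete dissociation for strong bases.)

[OH⁻] = 0.000205 M for strong base. pOH = -log[OH⁻] = 3.69, pH = 14 - pOH

pH = 10.31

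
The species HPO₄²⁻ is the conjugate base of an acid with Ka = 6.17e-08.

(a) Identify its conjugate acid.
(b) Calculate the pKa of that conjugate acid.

(a) The conjugate acid is formed by adding one H⁺ to HPO₄²⁻, giving H₂PO₄⁻. (b) pKa = -log(Ka) = -log(6.17e-08) = 7.21.

Conjugate acid: H₂PO₄⁻; pK_a = 7.21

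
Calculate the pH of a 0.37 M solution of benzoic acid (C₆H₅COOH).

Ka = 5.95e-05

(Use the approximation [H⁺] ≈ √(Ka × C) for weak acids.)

[H⁺] = √(Ka × C) = √(5.95e-05 × 0.37) = 4.6920e-03. pH = -log(4.6920e-03)

pH = 2.33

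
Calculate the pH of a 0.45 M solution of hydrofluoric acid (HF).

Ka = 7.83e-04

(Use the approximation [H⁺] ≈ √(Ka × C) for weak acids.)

[H⁺] = √(Ka × C) = √(7.83e-04 × 0.45) = 1.8771e-02. pH = -log(1.8771e-02)

pH = 1.73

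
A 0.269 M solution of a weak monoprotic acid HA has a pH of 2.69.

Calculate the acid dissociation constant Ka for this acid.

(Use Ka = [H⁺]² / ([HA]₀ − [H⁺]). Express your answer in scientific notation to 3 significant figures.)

[H⁺] = 10^(−pH) = 10^(−2.69) = 2.042e-03 M. For HA ⇌ H⁺ + A⁻, Ka = [H⁺][A⁻]/[HA] = [H⁺]² / ([HA]₀ − [H⁺]) = (2.042e-03)² / (0.269 − 2.042e-03) = 1.56e-05.

K_a = 1.56e-05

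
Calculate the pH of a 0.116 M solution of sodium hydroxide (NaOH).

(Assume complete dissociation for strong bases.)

[OH⁻] = 0.116 M for strong base. pOH = -log[OH⁻] = 0.94, pH = 14 - pOH

pH = 13.06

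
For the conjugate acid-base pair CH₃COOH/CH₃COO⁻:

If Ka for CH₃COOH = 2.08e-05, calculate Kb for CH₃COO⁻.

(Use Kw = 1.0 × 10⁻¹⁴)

For a conjugate pair Ka × Kb = Kw, so Kb = Kw/Ka = 1.0 × 10⁻¹⁴ / 2.08e-05 = 4.81e-10.

K_b = 4.81e-10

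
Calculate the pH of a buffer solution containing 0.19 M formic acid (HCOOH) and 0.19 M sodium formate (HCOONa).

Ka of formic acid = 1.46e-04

pKa = -log(1.46e-04) = 3.84. pH = pKa + log([A⁻]/[HA]) = 3.84 + log(0.19/0.19)

pH = 3.84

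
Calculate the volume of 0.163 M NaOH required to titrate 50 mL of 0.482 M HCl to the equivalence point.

At equivalence: moles acid = moles base. moles HCl = 0.482 × 50/1000 = 0.0241 mol. V_base = moles / 0.163 × 1000 = 147.9 mL.

V_{base} = 147.9 mL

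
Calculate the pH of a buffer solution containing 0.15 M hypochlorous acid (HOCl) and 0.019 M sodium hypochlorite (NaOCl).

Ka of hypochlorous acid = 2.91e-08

pKa = -log(2.91e-08) = 7.54. pH = pKa + log([A⁻]/[HA]) = 7.54 + log(0.019/0.15)

pH = 6.64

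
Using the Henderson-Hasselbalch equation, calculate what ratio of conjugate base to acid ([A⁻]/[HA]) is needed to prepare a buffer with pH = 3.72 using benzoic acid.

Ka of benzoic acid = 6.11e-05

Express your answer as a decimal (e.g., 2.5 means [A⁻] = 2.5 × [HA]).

pKa = -log(6.11e-05) = 4.2140. pH = pKa + log([A⁻]/[HA]), so log([A⁻]/[HA]) = pH − pKa = 3.72 − 4.2140 = -0.4940. [A⁻]/[HA] = 10^(-0.4940) = 0.321

[A⁻]/[HA] = 0.321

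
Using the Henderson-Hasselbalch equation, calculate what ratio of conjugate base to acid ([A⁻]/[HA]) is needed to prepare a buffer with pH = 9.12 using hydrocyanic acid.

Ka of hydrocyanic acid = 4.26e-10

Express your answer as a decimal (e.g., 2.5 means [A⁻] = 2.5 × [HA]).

pKa = -log(4.26e-10) = 9.3706. pH = pKa + log([A⁻]/[HA]), so log([A⁻]/[HA]) = pH − pKa = 9.12 − 9.3706 = -0.2506. [A⁻]/[HA] = 10^(-0.2506) = 0.562

[A⁻]/[HA] = 0.562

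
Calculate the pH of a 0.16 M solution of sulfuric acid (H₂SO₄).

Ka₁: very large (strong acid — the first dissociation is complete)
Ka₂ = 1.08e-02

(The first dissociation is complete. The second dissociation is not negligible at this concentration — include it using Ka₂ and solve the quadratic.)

First dissociation is complete: [H⁺]₀ = [HSO₄⁻]₀ = C = 0.16 M. Second dissociation HSO₄⁻ ⇌ H⁺ + SO₄²⁻: let x = [SO₄²⁻]. Ka₂ = (C + x)·x / (C − x) = 1.08e-02 → x² + (C + Ka₂)·x − Ka₂·C = 0 → x² + 0.17080·x − 1.728e-03 = 0. x = (−0.17080 + √(0.17080² + 4 × 1.728e-03)) / 2 = 9.5798e-03 M. [H⁺] = C + x = 0.16 + 9.5798e-03 = 1.6958e-01 M. pH = -log(1.6958e-01) = 0.77.

pH = 0.77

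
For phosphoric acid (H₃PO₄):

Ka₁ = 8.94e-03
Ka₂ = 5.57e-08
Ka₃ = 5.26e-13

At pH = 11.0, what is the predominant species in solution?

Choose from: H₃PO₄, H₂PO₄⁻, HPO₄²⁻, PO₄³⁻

pKa₁ = 2.05, pKa₂ = 7.25, pKa₃ = 12.28. For a polyprotic acid the predominant species crosses at each pKa: below pKa_n the protonated form dominates, above it the deprotonated form does. At pH = 11.0, the predominant species is HPO₄²⁻.

HPO₄²⁻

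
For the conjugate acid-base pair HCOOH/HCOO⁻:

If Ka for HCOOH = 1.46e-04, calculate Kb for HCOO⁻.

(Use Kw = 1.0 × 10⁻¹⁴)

For a conjugate pair Ka × Kb = Kw, so Kb = Kw/Ka = 1.0 × 10⁻¹⁴ / 1.46e-04 = 6.85e-11.

K_b = 6.85e-11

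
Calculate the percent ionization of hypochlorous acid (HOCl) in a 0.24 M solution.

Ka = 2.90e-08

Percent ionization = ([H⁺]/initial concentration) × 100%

Using Ka equilibrium: x² + Ka×x - Ka×C = 0. Solving: [H⁺] = 8.3412e-05. Percent = (8.3412e-05/0.24) × 100

Percent ionization = 0.0348%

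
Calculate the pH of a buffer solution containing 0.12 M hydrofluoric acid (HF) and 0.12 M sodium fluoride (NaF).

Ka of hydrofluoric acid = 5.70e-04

pKa = -log(5.70e-04) = 3.24. pH = pKa + log([A⁻]/[HA]) = 3.24 + log(0.12/0.12)

pH = 3.24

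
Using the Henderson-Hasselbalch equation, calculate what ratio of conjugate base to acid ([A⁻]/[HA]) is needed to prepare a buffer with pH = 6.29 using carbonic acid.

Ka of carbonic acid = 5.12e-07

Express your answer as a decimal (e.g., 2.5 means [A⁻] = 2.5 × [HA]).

pKa = -log(5.12e-07) = 6.2907. pH = pKa + log([A⁻]/[HA]), so log([A⁻]/[HA]) = pH − pKa = 6.29 − 6.2907 = -0.0007. [A⁻]/[HA] = 10^(-0.0007) = 0.998

[A⁻]/[HA] = 0.998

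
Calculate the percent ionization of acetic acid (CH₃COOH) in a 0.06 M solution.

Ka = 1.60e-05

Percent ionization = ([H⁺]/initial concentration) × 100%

Using Ka equilibrium: x² + Ka×x - Ka×C = 0. Solving: [H⁺] = 9.7183e-04. Percent = (9.7183e-04/0.06) × 100

Percent ionization = 1.62%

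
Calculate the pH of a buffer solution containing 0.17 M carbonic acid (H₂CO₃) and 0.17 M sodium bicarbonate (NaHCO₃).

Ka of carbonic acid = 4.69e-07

pKa = -log(4.69e-07) = 6.33. pH = pKa + log([A⁻]/[HA]) = 6.33 + log(0.17/0.17)

pH = 6.33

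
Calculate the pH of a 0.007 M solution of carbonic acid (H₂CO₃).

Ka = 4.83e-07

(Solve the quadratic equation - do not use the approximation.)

x² + Ka×x - Ka×C = 0. Using quadratic formula: [H⁺] = 5.7905e-05

pH = 4.24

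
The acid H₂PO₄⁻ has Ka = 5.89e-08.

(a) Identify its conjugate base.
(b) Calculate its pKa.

(a) The conjugate base is formed by removing one H⁺ from H₂PO₄⁻, giving HPO₄²⁻. (b) pKa = -log(Ka) = -log(5.89e-08) = 7.23.

Conjugate base: HPO₄²⁻; pK_a = 7.23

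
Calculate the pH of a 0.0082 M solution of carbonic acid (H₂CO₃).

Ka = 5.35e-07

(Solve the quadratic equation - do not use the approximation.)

x² + Ka×x - Ka×C = 0. Using quadratic formula: [H⁺] = 6.5967e-05

pH = 4.18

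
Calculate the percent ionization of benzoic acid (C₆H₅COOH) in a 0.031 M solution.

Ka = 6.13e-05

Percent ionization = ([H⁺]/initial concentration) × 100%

Using Ka equilibrium: x² + Ka×x - Ka×C = 0. Solving: [H⁺] = 1.3482e-03. Percent = (1.3482e-03/0.031) × 100

Percent ionization = 4.35%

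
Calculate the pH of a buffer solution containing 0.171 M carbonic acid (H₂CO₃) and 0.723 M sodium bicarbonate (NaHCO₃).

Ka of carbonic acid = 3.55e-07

pKa = -log(3.55e-07) = 6.45. pH = pKa + log([A⁻]/[HA]) = 6.45 + log(0.723/0.171)

pH = 7.08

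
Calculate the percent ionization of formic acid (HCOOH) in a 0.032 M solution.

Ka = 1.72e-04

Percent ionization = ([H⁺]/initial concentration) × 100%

Using Ka equilibrium: x² + Ka×x - Ka×C = 0. Solving: [H⁺] = 2.2616e-03. Percent = (2.2616e-03/0.032) × 100

Percent ionization = 7.07%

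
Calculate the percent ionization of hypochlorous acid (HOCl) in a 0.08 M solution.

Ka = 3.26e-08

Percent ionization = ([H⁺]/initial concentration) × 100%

Using Ka equilibrium: x² + Ka×x - Ka×C = 0. Solving: [H⁺] = 5.1052e-05. Percent = (5.1052e-05/0.08) × 100

Percent ionization = 0.0638%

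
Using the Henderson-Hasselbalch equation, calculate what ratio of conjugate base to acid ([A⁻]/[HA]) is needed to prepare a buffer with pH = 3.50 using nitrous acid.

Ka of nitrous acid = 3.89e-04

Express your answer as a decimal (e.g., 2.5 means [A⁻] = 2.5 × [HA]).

pKa = -log(3.89e-04) = 3.4101. pH = pKa + log([A⁻]/[HA]), so log([A⁻]/[HA]) = pH − pKa = 3.50 − 3.4101 = 0.0899. [A⁻]/[HA] = 10^(0.0899) = 1.23

[A⁻]/[HA] = 1.23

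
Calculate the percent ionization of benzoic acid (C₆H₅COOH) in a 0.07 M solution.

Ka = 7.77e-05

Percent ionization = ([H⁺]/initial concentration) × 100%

Using Ka equilibrium: x² + Ka×x - Ka×C = 0. Solving: [H⁺] = 2.2936e-03. Percent = (2.2936e-03/0.07) × 100

Percent ionization = 3.28%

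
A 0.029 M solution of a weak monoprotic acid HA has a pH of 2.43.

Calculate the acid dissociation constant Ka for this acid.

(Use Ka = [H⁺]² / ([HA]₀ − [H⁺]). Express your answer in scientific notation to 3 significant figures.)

[H⁺] = 10^(−pH) = 10^(−2.43) = 3.715e-03 M. For HA ⇌ H⁺ + A⁻, Ka = [H⁺][A⁻]/[HA] = [H⁺]² / ([HA]₀ − [H⁺]) = (3.715e-03)² / (0.029 − 3.715e-03) = 5.46e-04.

K_a = 5.46e-04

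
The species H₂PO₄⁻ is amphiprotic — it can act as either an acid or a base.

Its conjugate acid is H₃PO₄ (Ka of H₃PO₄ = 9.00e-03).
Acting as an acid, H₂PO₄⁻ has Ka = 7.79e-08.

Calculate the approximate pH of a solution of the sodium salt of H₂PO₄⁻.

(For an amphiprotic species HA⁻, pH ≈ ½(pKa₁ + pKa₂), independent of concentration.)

pKa₁ = -log(9.00e-03) = 2.05; pKa₂ = -log(7.79e-08) = 7.11. For an amphiprotic species, pH ≈ ½(pKa₁ + pKa₂) = ½(2.05 + 7.11) = 4.58.

pH = 4.58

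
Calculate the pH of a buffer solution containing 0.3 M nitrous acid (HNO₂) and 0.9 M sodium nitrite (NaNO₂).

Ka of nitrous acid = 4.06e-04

pKa = -log(4.06e-04) = 3.39. pH = pKa + log([A⁻]/[HA]) = 3.39 + log(0.9/0.3)

pH = 3.87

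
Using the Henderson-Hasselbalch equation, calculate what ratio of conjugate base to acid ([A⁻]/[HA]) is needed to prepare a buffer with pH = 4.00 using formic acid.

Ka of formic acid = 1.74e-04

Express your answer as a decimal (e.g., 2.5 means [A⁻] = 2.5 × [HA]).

pKa = -log(1.74e-04) = 3.7595. pH = pKa + log([A⁻]/[HA]), so log([A⁻]/[HA]) = pH − pKa = 4.00 − 3.7595 = 0.2405. [A⁻]/[HA] = 10^(0.2405) = 1.74

[A⁻]/[HA] = 1.74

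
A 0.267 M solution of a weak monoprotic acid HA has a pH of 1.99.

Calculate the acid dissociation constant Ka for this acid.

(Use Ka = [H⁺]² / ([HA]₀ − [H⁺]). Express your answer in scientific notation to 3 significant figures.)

[H⁺] = 10^(−pH) = 10^(−1.99) = 1.023e-02 M. For HA ⇌ H⁺ + A⁻, Ka = [H⁺][A⁻]/[HA] = [H⁺]² / ([HA]₀ − [H⁺]) = (1.023e-02)² / (0.267 − 1.023e-02) = 4.08e-04.

K_a = 4.08e-04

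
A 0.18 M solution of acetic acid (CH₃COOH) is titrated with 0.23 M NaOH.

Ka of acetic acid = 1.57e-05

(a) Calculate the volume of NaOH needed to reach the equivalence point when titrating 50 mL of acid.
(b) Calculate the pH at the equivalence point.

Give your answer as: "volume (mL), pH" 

moles acid = 0.18 × 50/1000 = 0.009 mol; V_base = moles/0.23 × 1000 = 39.1 mL. At equivalence only the conjugate base is present: [A⁻] = 0.009/0.089 = 1.0098e-01 M. Kb = Kw/Ka = 6.37e-10; [OH⁻] = √(Kb × [A⁻]) = 8.0197e-06; pOH = 5.10; pH = 14 - pOH = 8.90.

V = 39.1 mL, pH = 8.90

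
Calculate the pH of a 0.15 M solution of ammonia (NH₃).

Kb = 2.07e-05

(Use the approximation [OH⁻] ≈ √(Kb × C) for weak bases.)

[OH⁻] = √(Kb × C) = √(2.07e-05 × 0.15) = 1.7621e-03. pOH = 2.75, pH = 14 - pOH

pH = 11.25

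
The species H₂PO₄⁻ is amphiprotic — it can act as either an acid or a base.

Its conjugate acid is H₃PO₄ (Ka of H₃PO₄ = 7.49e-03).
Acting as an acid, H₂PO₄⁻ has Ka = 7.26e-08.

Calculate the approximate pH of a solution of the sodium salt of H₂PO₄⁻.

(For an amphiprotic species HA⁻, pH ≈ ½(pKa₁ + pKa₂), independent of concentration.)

pKa₁ = -log(7.49e-03) = 2.13; pKa₂ = -log(7.26e-08) = 7.14. For an amphiprotic species, pH ≈ ½(pKa₁ + pKa₂) = ½(2.13 + 7.14) = 4.63.

pH = 4.63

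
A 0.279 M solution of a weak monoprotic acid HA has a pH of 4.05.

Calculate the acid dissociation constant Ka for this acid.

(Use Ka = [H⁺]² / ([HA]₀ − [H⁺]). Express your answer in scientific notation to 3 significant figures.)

[H⁺] = 10^(−pH) = 10^(−4.05) = 8.913e-05 M. For HA ⇌ H⁺ + A⁻, Ka = [H⁺][A⁻]/[HA] = [H⁺]² / ([HA]₀ − [H⁺]) = (8.913e-05)² / (0.279 − 8.913e-05) = 2.85e-08.

K_a = 2.85e-08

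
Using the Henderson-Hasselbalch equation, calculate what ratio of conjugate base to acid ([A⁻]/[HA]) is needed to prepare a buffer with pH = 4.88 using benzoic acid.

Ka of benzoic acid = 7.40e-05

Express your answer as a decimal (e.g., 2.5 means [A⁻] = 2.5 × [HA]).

pKa = -log(7.40e-05) = 4.1308. pH = pKa + log([A⁻]/[HA]), so log([A⁻]/[HA]) = pH − pKa = 4.88 − 4.1308 = 0.7492. [A⁻]/[HA] = 10^(0.7492) = 5.61

[A⁻]/[HA] = 5.61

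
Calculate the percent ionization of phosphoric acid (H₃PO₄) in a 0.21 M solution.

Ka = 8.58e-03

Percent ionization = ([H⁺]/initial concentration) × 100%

Using Ka equilibrium: x² + Ka×x - Ka×C = 0. Solving: [H⁺] = 3.8374e-02. Percent = (3.8374e-02/0.21) × 100

Percent ionization = 18.3%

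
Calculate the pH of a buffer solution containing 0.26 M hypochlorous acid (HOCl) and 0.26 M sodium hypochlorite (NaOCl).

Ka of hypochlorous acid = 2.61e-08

pKa = -log(2.61e-08) = 7.58. pH = pKa + log([A⁻]/[HA]) = 7.58 + log(0.26/0.26)

pH = 7.58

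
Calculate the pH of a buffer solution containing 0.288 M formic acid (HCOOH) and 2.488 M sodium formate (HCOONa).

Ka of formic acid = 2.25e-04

pKa = -log(2.25e-04) = 3.65. pH = pKa + log([A⁻]/[HA]) = 3.65 + log(2.488/0.288)

pH = 4.58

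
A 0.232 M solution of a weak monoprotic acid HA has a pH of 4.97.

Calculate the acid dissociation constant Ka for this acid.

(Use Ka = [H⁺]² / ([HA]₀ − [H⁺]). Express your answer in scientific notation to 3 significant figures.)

[H⁺] = 10^(−pH) = 10^(−4.97) = 1.072e-05 M. For HA ⇌ H⁺ + A⁻, Ka = [H⁺][A⁻]/[HA] = [H⁺]² / ([HA]₀ − [H⁺]) = (1.072e-05)² / (0.232 − 1.072e-05) = 4.95e-10.

K_a = 4.95e-10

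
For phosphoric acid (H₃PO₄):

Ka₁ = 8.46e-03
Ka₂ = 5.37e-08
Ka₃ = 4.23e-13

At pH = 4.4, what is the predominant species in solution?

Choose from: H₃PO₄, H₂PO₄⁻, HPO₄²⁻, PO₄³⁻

pKa₁ = 2.07, pKa₂ = 7.27, pKa₃ = 12.37. For a polyprotic acid the predominant species crosses at each pKa: below pKa_n the protonated form dominates, above it the deprotonated form does. At pH = 4.4, the predominant species is H₂PO₄⁻.

H₂PO₄⁻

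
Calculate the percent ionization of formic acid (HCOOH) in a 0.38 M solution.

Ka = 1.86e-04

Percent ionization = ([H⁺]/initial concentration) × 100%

Using Ka equilibrium: x² + Ka×x - Ka×C = 0. Solving: [H⁺] = 8.3147e-03. Percent = (8.3147e-03/0.38) × 100

Percent ionization = 2.19%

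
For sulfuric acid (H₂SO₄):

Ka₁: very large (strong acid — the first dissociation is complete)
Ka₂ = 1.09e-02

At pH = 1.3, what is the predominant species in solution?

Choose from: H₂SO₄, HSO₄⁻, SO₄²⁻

The first dissociation is complete, so H₂SO₄ itself is never the predominant species in water; pKa₂ = -log(1.09e-02) = 1.96. For a polyprotic acid the predominant species crosses at each pKa: below pKa_n the protonated form dominates, above it the deprotonated form does. At pH = 1.3, the predominant species is HSO₄⁻.

HSO₄⁻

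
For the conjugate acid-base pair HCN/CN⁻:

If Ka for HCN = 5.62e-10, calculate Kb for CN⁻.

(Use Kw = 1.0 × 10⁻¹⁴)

For a conjugate pair Ka × Kb = Kw, so Kb = Kw/Ka = 1.0 × 10⁻¹⁴ / 5.62e-10 = 1.78e-05.

K_b = 1.78e-05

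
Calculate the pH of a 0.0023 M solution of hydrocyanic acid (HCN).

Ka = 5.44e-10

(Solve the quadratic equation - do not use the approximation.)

x² + Ka×x - Ka×C = 0. Using quadratic formula: [H⁺] = 1.1183e-06

pH = 5.95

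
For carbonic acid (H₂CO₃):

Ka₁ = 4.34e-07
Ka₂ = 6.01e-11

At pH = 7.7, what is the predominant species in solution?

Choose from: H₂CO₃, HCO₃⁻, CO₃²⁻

pKa₁ = 6.36, pKa₂ = 10.22. For a polyprotic acid the predominant species crosses at each pKa: below pKa_n the protonated form dominates, above it the deprotonated form does. At pH = 7.7, the predominant species is HCO₃⁻.

HCO₃⁻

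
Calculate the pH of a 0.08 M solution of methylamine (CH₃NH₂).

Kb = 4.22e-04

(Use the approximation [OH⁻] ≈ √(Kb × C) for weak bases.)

[OH⁻] = √(Kb × C) = √(4.22e-04 × 0.08) = 5.8103e-03. pOH = 2.24, pH = 14 - pOH

pH = 11.76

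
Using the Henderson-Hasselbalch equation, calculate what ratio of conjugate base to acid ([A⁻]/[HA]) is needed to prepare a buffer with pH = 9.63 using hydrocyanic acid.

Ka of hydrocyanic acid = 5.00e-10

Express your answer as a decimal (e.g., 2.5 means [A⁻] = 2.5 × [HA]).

pKa = -log(5.00e-10) = 9.3010. pH = pKa + log([A⁻]/[HA]), so log([A⁻]/[HA]) = pH − pKa = 9.63 − 9.3010 = 0.3290. [A⁻]/[HA] = 10^(0.3290) = 2.13

[A⁻]/[HA] = 2.13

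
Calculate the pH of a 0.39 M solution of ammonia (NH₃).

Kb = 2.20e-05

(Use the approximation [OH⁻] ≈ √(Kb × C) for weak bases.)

[OH⁻] = √(Kb × C) = √(2.20e-05 × 0.39) = 2.9292e-03. pOH = 2.53, pH = 14 - pOH

pH = 11.47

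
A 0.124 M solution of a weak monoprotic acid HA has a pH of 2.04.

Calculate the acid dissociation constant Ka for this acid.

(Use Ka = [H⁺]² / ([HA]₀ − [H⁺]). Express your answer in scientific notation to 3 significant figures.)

[H⁺] = 10^(−pH) = 10^(−2.04) = 9.120e-03 M. For HA ⇌ H⁺ + A⁻, Ka = [H⁺][A⁻]/[HA] = [H⁺]² / ([HA]₀ − [H⁺]) = (9.120e-03)² / (0.124 − 9.120e-03) = 7.24e-04.

K_a = 7.24e-04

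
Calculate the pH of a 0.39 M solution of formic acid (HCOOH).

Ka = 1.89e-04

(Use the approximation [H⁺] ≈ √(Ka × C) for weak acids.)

[H⁺] = √(Ka × C) = √(1.89e-04 × 0.39) = 8.5855e-03. pH = -log(8.5855e-03)

pH = 2.07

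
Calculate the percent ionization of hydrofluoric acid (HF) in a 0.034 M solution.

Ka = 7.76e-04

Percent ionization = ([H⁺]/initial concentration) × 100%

Using Ka equilibrium: x² + Ka×x - Ka×C = 0. Solving: [H⁺] = 4.7632e-03. Percent = (4.7632e-03/0.034) × 100

Percent ionization = 14%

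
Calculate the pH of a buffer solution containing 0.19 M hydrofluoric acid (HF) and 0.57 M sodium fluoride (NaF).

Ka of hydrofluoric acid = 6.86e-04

pKa = -log(6.86e-04) = 3.16. pH = pKa + log([A⁻]/[HA]) = 3.16 + log(0.57/0.19)

pH = 3.64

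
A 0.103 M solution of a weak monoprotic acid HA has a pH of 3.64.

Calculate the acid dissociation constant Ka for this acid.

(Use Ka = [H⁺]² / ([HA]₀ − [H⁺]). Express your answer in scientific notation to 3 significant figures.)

[H⁺] = 10^(−pH) = 10^(−3.64) = 2.291e-04 M. For HA ⇌ H⁺ + A⁻, Ka = [H⁺][A⁻]/[HA] = [H⁺]² / ([HA]₀ − [H⁺]) = (2.291e-04)² / (0.103 − 2.291e-04) = 5.11e-07.

K_a = 5.11e-07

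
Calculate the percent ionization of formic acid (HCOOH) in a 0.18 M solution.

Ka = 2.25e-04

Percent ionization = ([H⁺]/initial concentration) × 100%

Using Ka equilibrium: x² + Ka×x - Ka×C = 0. Solving: [H⁺] = 6.2525e-03. Percent = (6.2525e-03/0.18) × 100

Percent ionization = 3.47%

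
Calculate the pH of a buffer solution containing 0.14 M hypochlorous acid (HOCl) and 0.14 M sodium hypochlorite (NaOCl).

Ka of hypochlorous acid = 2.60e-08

pKa = -log(2.60e-08) = 7.59. pH = pKa + log([A⁻]/[HA]) = 7.59 + log(0.14/0.14)

pH = 7.59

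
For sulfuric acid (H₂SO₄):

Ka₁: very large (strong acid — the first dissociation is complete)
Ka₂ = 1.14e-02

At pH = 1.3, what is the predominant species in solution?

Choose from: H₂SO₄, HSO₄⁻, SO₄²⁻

The first dissociation is complete, so H₂SO₄ itself is never the predominant species in water; pKa₂ = -log(1.14e-02) = 1.94. For a polyprotic acid the predominant species crosses at each pKa: below pKa_n the protonated form dominates, above it the deprotonated form does. At pH = 1.3, the predominant species is HSO₄⁻.

HSO₄⁻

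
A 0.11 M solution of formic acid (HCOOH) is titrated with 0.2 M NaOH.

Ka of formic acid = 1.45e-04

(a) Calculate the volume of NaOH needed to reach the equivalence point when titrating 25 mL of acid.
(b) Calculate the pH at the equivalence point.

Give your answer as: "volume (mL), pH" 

moles acid = 0.11 × 25/1000 = 0.00275 mol; V_base = moles/0.2 × 1000 = 13.7 mL. At equivalence only the conjugate base is present: [A⁻] = 0.00275/0.039 = 7.0968e-02 M. Kb = Kw/Ka = 6.90e-11; [OH⁻] = √(Kb × [A⁻]) = 2.2123e-06; pOH = 5.66; pH = 14 - pOH = 8.34.

V = 13.7 mL, pH = 8.34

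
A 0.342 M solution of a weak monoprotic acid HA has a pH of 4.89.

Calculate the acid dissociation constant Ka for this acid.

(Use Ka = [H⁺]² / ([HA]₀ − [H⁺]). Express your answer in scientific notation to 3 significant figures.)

[H⁺] = 10^(−pH) = 10^(−4.89) = 1.288e-05 M. For HA ⇌ H⁺ + A⁻, Ka = [H⁺][A⁻]/[HA] = [H⁺]² / ([HA]₀ − [H⁺]) = (1.288e-05)² / (0.342 − 1.288e-05) = 4.85e-10.

K_a = 4.85e-10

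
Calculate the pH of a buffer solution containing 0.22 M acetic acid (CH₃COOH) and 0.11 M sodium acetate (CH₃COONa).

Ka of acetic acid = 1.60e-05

pKa = -log(1.60e-05) = 4.80. pH = pKa + log([A⁻]/[HA]) = 4.80 + log(0.11/0.22)

pH = 4.49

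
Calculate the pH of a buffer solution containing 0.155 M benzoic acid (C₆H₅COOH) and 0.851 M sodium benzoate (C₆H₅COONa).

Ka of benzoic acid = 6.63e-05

pKa = -log(6.63e-05) = 4.18. pH = pKa + log([A⁻]/[HA]) = 4.18 + log(0.851/0.155)

pH = 4.92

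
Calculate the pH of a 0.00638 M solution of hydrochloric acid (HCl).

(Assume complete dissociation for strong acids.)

[H⁺] = 0.00638 M for strong acid. pH = -log[H⁺] = -log(0.00638)

pH = 2.20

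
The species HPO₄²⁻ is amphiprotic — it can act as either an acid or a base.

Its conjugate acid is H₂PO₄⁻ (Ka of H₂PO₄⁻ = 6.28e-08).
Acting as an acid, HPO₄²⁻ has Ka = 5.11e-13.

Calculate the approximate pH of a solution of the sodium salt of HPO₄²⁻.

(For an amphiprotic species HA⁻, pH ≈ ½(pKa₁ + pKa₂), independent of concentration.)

pKa₁ = -log(6.28e-08) = 7.20; pKa₂ = -log(5.11e-13) = 12.29. For an amphiprotic species, pH ≈ ½(pKa₁ + pKa₂) = ½(7.20 + 12.29) = 9.75.

pH = 9.75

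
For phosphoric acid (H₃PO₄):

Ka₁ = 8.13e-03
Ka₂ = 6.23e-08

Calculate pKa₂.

pKa₂ = -log(Ka₂) = -log(6.23e-08) = 7.21.

pK_{a2} = 7.21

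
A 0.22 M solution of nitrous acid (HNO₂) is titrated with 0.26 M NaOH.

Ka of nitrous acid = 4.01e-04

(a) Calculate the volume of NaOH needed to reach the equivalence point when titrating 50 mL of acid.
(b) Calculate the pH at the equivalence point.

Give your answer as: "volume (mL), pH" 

moles acid = 0.22 × 50/1000 = 0.011 mol; V_base = moles/0.26 × 1000 = 42.3 mL. At equivalence only the conjugate base is present: [A⁻] = 0.011/0.092 = 1.1917e-01 M. Kb = Kw/Ka = 2.49e-11; [OH⁻] = √(Kb × [A⁻]) = 1.7239e-06; pOH = 5.76; pH = 14 - pOH = 8.24.

V = 42.3 mL, pH = 8.24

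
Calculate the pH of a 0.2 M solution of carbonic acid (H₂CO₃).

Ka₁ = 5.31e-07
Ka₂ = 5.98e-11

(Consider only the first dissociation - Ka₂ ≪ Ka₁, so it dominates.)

First dissociation dominates. From Ka₁ = [H⁺][HA⁻]/[H₂A], x² + Ka₁·x − Ka₁·C = 0 with C = 0.2 M and Ka₁ = 5.31e-07. Solving: [H⁺] = (−Ka₁ + √(Ka₁² + 4·Ka₁·C)) / 2 = 3.2562e-04 M. pH = -log(3.2562e-04) = 3.49.

pH = 3.49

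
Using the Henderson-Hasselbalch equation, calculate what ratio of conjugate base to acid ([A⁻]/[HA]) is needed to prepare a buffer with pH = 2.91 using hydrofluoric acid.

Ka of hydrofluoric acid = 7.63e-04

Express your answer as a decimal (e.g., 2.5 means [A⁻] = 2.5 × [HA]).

pKa = -log(7.63e-04) = 3.1175. pH = pKa + log([A⁻]/[HA]), so log([A⁻]/[HA]) = pH − pKa = 2.91 − 3.1175 = -0.2075. [A⁻]/[HA] = 10^(-0.2075) = 0.620

[A⁻]/[HA] = 0.620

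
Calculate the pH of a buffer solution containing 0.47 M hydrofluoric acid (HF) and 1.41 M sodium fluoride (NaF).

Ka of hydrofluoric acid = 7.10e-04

pKa = -log(7.10e-04) = 3.15. pH = pKa + log([A⁻]/[HA]) = 3.15 + log(1.41/0.47)

pH = 3.63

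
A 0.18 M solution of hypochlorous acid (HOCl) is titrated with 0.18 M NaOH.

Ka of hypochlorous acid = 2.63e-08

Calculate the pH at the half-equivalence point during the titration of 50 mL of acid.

At half-equivalence [HA] = [A⁻], so Henderson-Hasselbalch gives pH = pKa = -log(2.63e-08) = 7.58.

pH = pKa = 7.58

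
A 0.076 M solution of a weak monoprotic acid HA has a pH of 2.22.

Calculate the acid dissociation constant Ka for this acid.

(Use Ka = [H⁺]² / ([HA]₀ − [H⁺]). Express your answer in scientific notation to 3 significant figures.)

[H⁺] = 10^(−pH) = 10^(−2.22) = 6.026e-03 M. For HA ⇌ H⁺ + A⁻, Ka = [H⁺][A⁻]/[HA] = [H⁺]² / ([HA]₀ − [H⁺]) = (6.026e-03)² / (0.076 − 6.026e-03) = 5.19e-04.

K_a = 5.19e-04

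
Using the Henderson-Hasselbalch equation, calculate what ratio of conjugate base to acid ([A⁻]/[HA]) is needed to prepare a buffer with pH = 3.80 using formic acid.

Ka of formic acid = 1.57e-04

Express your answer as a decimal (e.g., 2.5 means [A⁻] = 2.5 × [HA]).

pKa = -log(1.57e-04) = 3.8041. pH = pKa + log([A⁻]/[HA]), so log([A⁻]/[HA]) = pH − pKa = 3.80 − 3.8041 = -0.0041. [A⁻]/[HA] = 10^(-0.0041) = 0.991

[A⁻]/[HA] = 0.991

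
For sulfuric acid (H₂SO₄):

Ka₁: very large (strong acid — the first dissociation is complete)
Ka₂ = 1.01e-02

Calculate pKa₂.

pKa₂ = -log(Ka₂) = -log(1.01e-02) = 2.00.

pK_{a2} = 2.00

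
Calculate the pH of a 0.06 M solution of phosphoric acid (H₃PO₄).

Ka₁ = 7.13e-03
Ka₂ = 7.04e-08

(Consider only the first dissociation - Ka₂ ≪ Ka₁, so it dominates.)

First dissociation dominates. From Ka₁ = [H⁺][HA⁻]/[H₂A], x² + Ka₁·x − Ka₁·C = 0 with C = 0.06 M and Ka₁ = 7.13e-03. Solving: [H⁺] = (−Ka₁ + √(Ka₁² + 4·Ka₁·C)) / 2 = 1.7423e-02 M. pH = -log(1.7423e-02) = 1.76.

pH = 1.76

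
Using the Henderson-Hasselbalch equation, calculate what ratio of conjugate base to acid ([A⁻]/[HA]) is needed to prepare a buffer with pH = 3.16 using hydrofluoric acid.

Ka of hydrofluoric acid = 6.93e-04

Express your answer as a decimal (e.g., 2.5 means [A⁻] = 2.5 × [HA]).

pKa = -log(6.93e-04) = 3.1593. pH = pKa + log([A⁻]/[HA]), so log([A⁻]/[HA]) = pH − pKa = 3.16 − 3.1593 = 0.0007. [A⁻]/[HA] = 10^(0.0007) = 1.00

[A⁻]/[HA] = 1.00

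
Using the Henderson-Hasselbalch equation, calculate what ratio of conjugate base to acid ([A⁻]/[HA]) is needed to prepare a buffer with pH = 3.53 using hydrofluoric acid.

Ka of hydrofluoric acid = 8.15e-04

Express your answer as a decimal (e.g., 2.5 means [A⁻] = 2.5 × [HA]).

pKa = -log(8.15e-04) = 3.0888. pH = pKa + log([A⁻]/[HA]), so log([A⁻]/[HA]) = pH − pKa = 3.53 − 3.0888 = 0.4412. [A⁻]/[HA] = 10^(0.4412) = 2.76

[A⁻]/[HA] = 2.76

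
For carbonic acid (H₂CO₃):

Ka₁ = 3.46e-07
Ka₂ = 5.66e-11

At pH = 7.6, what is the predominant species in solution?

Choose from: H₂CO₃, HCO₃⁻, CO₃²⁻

pKa₁ = 6.46, pKa₂ = 10.25. For a polyprotic acid the predominant species crosses at each pKa: below pKa_n the protonated form dominates, above it the deprotonated form does. At pH = 7.6, the predominant species is HCO₃⁻.

HCO₃⁻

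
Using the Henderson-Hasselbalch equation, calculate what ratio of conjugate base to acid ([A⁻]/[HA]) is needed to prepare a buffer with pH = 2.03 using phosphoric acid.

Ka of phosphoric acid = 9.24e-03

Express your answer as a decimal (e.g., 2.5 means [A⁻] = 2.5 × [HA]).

pKa = -log(9.24e-03) = 2.0343. pH = pKa + log([A⁻]/[HA]), so log([A⁻]/[HA]) = pH − pKa = 2.03 − 2.0343 = -0.0043. [A⁻]/[HA] = 10^(-0.0043) = 0.990

[A⁻]/[HA] = 0.990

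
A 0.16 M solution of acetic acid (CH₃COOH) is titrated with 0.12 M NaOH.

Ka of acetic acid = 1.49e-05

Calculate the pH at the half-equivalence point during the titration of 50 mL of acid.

At half-equivalence [HA] = [A⁻], so Henderson-Hasselbalch gives pH = pKa = -log(1.49e-05) = 4.83.

pH = pKa = 4.83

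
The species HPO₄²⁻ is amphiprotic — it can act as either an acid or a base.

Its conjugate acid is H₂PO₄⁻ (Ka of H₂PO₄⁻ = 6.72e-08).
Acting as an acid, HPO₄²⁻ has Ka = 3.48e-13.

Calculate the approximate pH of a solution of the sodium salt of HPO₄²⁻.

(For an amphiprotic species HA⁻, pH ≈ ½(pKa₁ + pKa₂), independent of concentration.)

pKa₁ = -log(6.72e-08) = 7.17; pKa₂ = -log(3.48e-13) = 12.46. For an amphiprotic species, pH ≈ ½(pKa₁ + pKa₂) = ½(7.17 + 12.46) = 9.82.

pH = 9.82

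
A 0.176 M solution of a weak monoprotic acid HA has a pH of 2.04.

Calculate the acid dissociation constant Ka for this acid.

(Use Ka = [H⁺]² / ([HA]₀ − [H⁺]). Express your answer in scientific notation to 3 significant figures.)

[H⁺] = 10^(−pH) = 10^(−2.04) = 9.120e-03 M. For HA ⇌ H⁺ + A⁻, Ka = [H⁺][A⁻]/[HA] = [H⁺]² / ([HA]₀ − [H⁺]) = (9.120e-03)² / (0.176 − 9.120e-03) = 4.98e-04.

K_a = 4.98e-04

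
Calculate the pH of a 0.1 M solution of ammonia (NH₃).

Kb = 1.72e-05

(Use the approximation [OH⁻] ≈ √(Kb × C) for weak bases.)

[OH⁻] = √(Kb × C) = √(1.72e-05 × 0.1) = 1.3115e-03. pOH = 2.88, pH = 14 - pOH

pH = 11.12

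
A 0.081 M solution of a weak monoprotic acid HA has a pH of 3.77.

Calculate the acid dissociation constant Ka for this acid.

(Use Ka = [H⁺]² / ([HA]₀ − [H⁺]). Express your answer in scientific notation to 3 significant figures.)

[H⁺] = 10^(−pH) = 10^(−3.77) = 1.698e-04 M. For HA ⇌ H⁺ + A⁻, Ka = [H⁺][A⁻]/[HA] = [H⁺]² / ([HA]₀ − [H⁺]) = (1.698e-04)² / (0.081 − 1.698e-04) = 3.57e-07.

K_a = 3.57e-07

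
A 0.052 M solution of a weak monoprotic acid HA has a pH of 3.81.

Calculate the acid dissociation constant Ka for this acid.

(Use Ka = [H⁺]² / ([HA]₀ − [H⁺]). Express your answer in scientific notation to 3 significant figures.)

[H⁺] = 10^(−pH) = 10^(−3.81) = 1.549e-04 M. For HA ⇌ H⁺ + A⁻, Ka = [H⁺][A⁻]/[HA] = [H⁺]² / ([HA]₀ − [H⁺]) = (1.549e-04)² / (0.052 − 1.549e-04) = 4.63e-07.

K_a = 4.63e-07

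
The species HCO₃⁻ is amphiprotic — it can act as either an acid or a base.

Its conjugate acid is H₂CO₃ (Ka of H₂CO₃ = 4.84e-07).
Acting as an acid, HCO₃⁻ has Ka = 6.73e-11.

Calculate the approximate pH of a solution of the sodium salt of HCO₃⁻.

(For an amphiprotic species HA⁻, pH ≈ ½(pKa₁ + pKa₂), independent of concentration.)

pKa₁ = -log(4.84e-07) = 6.32; pKa₂ = -log(6.73e-11) = 10.17. For an amphiprotic species, pH ≈ ½(pKa₁ + pKa₂) = ½(6.32 + 10.17) = 8.24.

pH = 8.24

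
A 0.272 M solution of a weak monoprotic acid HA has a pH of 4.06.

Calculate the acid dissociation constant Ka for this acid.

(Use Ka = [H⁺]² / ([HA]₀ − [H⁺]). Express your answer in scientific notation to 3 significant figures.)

[H⁺] = 10^(−pH) = 10^(−4.06) = 8.710e-05 M. For HA ⇌ H⁺ + A⁻, Ka = [H⁺][A⁻]/[HA] = [H⁺]² / ([HA]₀ − [H⁺]) = (8.710e-05)² / (0.272 − 8.710e-05) = 2.79e-08.

K_a = 2.79e-08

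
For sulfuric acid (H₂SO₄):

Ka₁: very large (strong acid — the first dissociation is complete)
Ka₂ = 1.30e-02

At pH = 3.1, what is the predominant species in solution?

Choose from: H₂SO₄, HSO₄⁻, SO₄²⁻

The first dissociation is complete, so H₂SO₄ itself is never the predominant species in water; pKa₂ = -log(1.30e-02) = 1.89. For a polyprotic acid the predominant species crosses at each pKa: below pKa_n the protonated form dominates, above it the deprotonated form does. At pH = 3.1, the predominant species is SO₄²⁻.

SO₄²⁻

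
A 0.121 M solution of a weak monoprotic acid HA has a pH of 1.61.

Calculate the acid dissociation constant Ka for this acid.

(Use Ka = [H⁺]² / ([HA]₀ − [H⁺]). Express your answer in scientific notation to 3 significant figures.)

[H⁺] = 10^(−pH) = 10^(−1.61) = 2.455e-02 M. For HA ⇌ H⁺ + A⁻, Ka = [H⁺][A⁻]/[HA] = [H⁺]² / ([HA]₀ − [H⁺]) = (2.455e-02)² / (0.121 − 2.455e-02) = 6.25e-03.

K_a = 6.25e-03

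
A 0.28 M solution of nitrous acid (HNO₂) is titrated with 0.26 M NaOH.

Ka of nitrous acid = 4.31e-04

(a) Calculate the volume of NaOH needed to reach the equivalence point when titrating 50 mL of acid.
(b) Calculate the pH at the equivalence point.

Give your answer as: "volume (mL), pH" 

moles acid = 0.28 × 50/1000 = 0.014 mol; V_base = moles/0.26 × 1000 = 53.8 mL. At equivalence only the conjugate base is present: [A⁻] = 0.014/0.104 = 1.3481e-01 M. Kb = Kw/Ka = 2.32e-11; [OH⁻] = √(Kb × [A⁻]) = 1.7686e-06; pOH = 5.75; pH = 14 - pOH = 8.25.

V = 53.8 mL, pH = 8.25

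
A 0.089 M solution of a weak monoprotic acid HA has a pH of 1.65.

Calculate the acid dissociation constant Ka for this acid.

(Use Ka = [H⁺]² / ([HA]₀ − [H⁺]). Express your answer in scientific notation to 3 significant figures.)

[H⁺] = 10^(−pH) = 10^(−1.65) = 2.239e-02 M. For HA ⇌ H⁺ + A⁻, Ka = [H⁺][A⁻]/[HA] = [H⁺]² / ([HA]₀ − [H⁺]) = (2.239e-02)² / (0.089 − 2.239e-02) = 7.52e-03.

K_a = 7.52e-03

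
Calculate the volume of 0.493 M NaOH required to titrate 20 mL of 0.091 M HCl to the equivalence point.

At equivalence: moles acid = moles base. moles HCl = 0.091 × 20/1000 = 0.00182 mol. V_base = moles / 0.493 × 1000 = 3.7 mL.

V_{base} = 3.7 mL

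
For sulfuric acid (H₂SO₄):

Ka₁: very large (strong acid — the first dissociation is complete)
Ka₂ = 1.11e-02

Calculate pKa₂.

pKa₂ = -log(Ka₂) = -log(1.11e-02) = 1.95.

pK_{a2} = 1.95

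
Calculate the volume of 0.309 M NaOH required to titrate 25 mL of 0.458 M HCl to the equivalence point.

At equivalence: moles acid = moles base. moles HCl = 0.458 × 25/1000 = 0.01145 mol. V_base = moles / 0.309 × 1000 = 37.1 mL.

V_{base} = 37.1 mL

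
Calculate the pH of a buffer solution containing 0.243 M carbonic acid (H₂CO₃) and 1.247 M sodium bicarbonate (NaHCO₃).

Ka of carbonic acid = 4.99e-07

pKa = -log(4.99e-07) = 6.30. pH = pKa + log([A⁻]/[HA]) = 6.30 + log(1.247/0.243)

pH = 7.01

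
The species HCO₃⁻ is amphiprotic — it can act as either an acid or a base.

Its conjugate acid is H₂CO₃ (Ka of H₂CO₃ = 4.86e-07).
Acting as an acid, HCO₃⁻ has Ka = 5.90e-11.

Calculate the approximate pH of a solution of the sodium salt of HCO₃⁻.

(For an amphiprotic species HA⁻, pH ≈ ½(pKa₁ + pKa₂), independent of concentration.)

pKa₁ = -log(4.86e-07) = 6.31; pKa₂ = -log(5.90e-11) = 10.23. For an amphiprotic species, pH ≈ ½(pKa₁ + pKa₂) = ½(6.31 + 10.23) = 8.27.

pH = 8.27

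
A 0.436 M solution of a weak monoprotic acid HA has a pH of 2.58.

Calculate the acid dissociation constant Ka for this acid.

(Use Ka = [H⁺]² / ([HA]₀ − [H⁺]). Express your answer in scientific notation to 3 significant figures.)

[H⁺] = 10^(−pH) = 10^(−2.58) = 2.630e-03 M. For HA ⇌ H⁺ + A⁻, Ka = [H⁺][A⁻]/[HA] = [H⁺]² / ([HA]₀ − [H⁺]) = (2.630e-03)² / (0.436 − 2.630e-03) = 1.60e-05.

K_a = 1.60e-05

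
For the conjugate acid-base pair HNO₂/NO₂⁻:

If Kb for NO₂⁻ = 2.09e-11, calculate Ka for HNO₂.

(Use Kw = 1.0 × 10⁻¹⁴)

For a conjugate pair Ka × Kb = Kw, so Ka = Kw/Kb = 1.0 × 10⁻¹⁴ / 2.09e-11 = 4.78e-04.

K_a = 4.78e-04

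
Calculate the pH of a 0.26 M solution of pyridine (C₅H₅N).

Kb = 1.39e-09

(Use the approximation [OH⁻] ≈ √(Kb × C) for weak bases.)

[OH⁻] = √(Kb × C) = √(1.39e-09 × 0.26) = 1.9011e-05. pOH = 4.72, pH = 14 - pOH

pH = 9.28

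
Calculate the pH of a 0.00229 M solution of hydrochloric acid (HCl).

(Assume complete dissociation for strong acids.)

[H⁺] = 0.00229 M for strong acid. pH = -log[H⁺] = -log(0.00229)

pH = 2.64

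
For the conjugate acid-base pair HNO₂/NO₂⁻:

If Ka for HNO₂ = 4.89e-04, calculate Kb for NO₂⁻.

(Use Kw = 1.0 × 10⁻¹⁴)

For a conjugate pair Ka × Kb = Kw, so Kb = Kw/Ka = 1.0 × 10⁻¹⁴ / 4.89e-04 = 2.04e-11.

K_b = 2.04e-11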